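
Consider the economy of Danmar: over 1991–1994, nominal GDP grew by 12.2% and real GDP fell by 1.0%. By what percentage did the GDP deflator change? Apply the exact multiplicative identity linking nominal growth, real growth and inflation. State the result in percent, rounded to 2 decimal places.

13.33%

(1 + g_nom) = (1 + g_real)(1 + π), so π = 1.1220 / 0.9900 − 1 = 0.13333.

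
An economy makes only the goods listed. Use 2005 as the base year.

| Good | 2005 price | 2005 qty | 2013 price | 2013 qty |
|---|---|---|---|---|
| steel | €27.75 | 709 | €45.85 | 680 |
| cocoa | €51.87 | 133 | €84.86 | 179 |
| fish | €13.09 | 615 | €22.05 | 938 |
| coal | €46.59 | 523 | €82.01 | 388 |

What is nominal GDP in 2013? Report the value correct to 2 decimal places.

Nominal GDP 2013 = Σ (p_2013 × q_2013) = 45.85·680 + 84.86·179 + 22.05·938 + 82.01·388 = 98870.72.

€98870.72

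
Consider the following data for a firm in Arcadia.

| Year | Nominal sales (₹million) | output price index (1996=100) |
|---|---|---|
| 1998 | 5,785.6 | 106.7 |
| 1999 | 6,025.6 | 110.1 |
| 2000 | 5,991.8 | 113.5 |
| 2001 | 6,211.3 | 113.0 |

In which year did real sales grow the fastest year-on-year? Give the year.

1999: real = 6025.6/1.101 = 5472.84; growth vs 1998 (5422.31) = 0.93%.
2000: real = 5991.8/1.135 = 5279.12; growth vs 1999 (5472.84) = -3.54%.
2001: real = 6211.3/1.130 = 5496.73; growth vs 2000 (5279.12) = 4.12%.

2001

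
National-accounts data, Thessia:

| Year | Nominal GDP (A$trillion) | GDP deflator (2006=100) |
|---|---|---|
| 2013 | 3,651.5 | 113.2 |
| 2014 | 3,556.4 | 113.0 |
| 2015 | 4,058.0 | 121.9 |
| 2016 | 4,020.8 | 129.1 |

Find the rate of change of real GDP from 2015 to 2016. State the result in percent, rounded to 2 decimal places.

Real GDP 2015 = 4058.0/1.219 = 3328.96.
Real GDP 2016 = 4020.8/1.291 = 3114.48.
Change = 3114.48/3328.96 − 1 = -0.0644.

-6.44%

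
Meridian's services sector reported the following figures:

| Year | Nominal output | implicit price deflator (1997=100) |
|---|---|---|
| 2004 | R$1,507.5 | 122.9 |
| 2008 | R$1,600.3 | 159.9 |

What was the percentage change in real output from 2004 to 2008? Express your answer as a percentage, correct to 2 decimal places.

-18.41%

Deflate each year: 2004 → 1507.5/1.229 = 1226.61; 2008 → 1600.3/1.599 = 1000.81.
So real output changed by 1000.81/1226.61 − 1 = -0.1841, i.e. -18.41%.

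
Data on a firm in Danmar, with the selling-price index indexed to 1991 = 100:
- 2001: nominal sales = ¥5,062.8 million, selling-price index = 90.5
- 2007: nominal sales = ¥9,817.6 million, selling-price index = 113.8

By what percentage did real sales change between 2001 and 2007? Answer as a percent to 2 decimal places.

54.21%

Deflate each year: 2001 → 5062.8/0.905 = 5594.25; 2007 → 9817.6/1.138 = 8627.07.
So real sales changed by 8627.07/5594.25 − 1 = 0.5421, i.e. 54.21%.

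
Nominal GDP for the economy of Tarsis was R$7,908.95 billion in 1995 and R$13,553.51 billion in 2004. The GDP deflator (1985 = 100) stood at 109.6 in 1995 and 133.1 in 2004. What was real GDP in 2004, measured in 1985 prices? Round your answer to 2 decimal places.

R$10,182.95 billion

Real GDP = Nominal / (GDP deflator/100) = 13553.51 / 1.331 = 10182.95.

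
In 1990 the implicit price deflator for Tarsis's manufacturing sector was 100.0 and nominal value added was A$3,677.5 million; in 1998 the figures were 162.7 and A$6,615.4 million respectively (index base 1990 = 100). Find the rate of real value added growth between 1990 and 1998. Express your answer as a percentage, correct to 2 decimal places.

10.56%

Real value added 1990 = 3677.5 / 1.000 = 3677.50.
Real value added 1998 = 6615.4 / 1.627 = 4066.01.
Real growth = 4066.01 / 3677.50 − 1 = 0.1056.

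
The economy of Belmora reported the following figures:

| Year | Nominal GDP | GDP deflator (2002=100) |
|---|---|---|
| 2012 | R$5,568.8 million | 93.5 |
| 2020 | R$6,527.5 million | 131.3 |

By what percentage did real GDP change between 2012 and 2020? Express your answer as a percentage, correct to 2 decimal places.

-16.53%

Deflate each year: 2012 → 5568.8/0.935 = 5955.94; 2020 → 6527.5/1.313 = 4971.44.
So real GDP changed by 4971.44/5955.94 − 1 = -0.1653, i.e. -16.53%.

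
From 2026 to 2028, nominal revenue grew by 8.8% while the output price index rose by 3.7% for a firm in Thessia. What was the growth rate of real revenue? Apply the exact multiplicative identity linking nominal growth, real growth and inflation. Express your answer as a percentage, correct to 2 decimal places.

(1 + g_nom) = (1 + g_real)(1 + π), so g_real = 1.0880 / 1.0370 − 1 = 0.04918.

4.92%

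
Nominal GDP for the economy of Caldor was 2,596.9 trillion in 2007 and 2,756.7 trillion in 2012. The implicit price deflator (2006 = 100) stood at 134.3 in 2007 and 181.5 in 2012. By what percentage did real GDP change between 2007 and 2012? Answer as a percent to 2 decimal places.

Deflate each year: 2007 → 2596.9/1.343 = 1933.66; 2012 → 2756.7/1.815 = 1518.84.
So real GDP changed by 1518.84/1933.66 − 1 = -0.2145, i.e. -21.45%.

-21.45%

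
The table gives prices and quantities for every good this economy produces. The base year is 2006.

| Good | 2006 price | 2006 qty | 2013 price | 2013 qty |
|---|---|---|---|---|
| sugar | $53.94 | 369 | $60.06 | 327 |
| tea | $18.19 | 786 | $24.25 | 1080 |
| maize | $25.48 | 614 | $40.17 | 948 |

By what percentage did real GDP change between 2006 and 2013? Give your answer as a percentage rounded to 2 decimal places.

23.26%

Real GDP 2006 = Nominal GDP 2006 = 53.94·369 + 18.19·786 + 25.48·614 = 49845.92.
Real GDP 2013 (at 2006 prices) = 53.94·327 + 18.19·1080 + 25.48·948 = 61438.62.
Real growth = 61438.62/49845.92 − 1 = 0.2326.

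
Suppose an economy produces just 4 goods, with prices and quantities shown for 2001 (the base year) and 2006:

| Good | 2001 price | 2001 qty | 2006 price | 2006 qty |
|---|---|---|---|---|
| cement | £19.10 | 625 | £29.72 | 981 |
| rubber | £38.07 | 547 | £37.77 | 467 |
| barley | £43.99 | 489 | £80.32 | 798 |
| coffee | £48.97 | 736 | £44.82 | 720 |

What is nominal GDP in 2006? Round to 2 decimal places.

Nominal GDP 2006 = Σ (p_2006 × q_2006) = 29.72·981 + 37.77·467 + 80.32·798 + 44.82·720 = 143159.67.

£143159.67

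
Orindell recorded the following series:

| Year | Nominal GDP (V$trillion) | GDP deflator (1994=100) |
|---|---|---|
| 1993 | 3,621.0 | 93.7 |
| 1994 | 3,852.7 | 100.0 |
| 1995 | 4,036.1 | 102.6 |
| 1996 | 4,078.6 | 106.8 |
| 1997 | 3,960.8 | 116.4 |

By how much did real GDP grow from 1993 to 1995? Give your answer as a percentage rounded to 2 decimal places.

1.79%

Real GDP 1993 = 3621.0/0.937 = 3864.46.
Real GDP 1995 = 4036.1/1.026 = 3933.82.
Change = 3933.82/3864.46 − 1 = 0.0179.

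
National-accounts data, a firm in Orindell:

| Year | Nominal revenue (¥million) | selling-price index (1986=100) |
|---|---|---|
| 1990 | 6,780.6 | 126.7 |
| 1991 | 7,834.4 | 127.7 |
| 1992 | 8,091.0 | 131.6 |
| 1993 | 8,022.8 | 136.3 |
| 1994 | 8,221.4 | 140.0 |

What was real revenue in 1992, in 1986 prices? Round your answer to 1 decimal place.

Real revenue 1992 = 8091.0 / 1.316 = 6148.18.

¥6,148.2 million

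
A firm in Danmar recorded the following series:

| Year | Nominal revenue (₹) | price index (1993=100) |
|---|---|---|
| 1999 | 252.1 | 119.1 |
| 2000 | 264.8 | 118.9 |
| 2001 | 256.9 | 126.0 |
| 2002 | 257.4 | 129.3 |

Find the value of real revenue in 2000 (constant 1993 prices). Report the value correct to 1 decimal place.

₹222.7

Real revenue 2000 = 264.8 / 1.189 = 222.71.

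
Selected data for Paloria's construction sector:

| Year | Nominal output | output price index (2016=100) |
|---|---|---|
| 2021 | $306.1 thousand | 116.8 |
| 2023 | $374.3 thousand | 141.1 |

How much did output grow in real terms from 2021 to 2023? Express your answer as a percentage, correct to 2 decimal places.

Deflate each year: 2021 → 306.1/1.168 = 262.07; 2023 → 374.3/1.411 = 265.27.
So real output changed by 265.27/262.07 − 1 = 0.0122, i.e. 1.22%.

1.22%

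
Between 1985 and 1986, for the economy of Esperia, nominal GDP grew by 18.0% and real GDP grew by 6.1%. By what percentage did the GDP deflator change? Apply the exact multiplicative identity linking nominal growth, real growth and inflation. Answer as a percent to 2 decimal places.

11.22%

(1 + g_nom) = (1 + g_real)(1 + π), so π = 1.1800 / 1.0610 − 1 = 0.11216.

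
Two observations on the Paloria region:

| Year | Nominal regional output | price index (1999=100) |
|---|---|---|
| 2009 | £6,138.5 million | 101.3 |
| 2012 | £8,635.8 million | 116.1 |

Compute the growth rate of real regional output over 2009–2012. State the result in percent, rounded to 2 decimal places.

Real regional output 2009 = 6138.5 / 1.013 = 6059.72.
Real regional output 2012 = 8635.8 / 1.161 = 7438.24.
Real growth = 7438.24 / 6059.72 − 1 = 0.2275.

22.75%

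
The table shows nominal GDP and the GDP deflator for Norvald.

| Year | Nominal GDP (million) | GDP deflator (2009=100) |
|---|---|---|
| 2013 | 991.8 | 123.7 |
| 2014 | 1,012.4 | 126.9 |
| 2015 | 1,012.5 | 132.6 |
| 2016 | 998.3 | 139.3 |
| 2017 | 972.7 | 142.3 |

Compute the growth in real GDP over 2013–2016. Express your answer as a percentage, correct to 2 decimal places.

-10.62%

Real GDP 2013 = 991.8/1.237 = 801.78.
Real GDP 2016 = 998.3/1.393 = 716.65.
Change = 716.65/801.78 − 1 = -0.1062.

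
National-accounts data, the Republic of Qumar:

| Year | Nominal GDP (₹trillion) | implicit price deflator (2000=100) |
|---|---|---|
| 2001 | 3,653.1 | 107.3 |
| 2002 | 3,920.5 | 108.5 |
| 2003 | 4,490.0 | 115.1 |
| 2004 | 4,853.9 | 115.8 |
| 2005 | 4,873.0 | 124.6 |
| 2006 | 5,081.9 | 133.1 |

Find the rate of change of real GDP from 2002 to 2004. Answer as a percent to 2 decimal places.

Real GDP 2002 = 3920.5/1.085 = 3613.36.
Real GDP 2004 = 4853.9/1.158 = 4191.62.
Change = 4191.62/3613.36 − 1 = 0.1600.

16.00%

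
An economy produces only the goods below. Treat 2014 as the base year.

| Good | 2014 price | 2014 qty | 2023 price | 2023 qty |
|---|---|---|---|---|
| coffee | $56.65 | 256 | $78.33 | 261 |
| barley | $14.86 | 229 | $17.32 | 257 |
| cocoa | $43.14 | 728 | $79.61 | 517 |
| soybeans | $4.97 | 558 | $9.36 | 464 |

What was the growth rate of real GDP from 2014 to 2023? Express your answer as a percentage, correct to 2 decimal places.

-17.03%

Real GDP 2014 = Nominal GDP 2014 = 56.65·256 + 14.86·229 + 43.14·728 + 4.97·558 = 52084.52.
Real GDP 2023 (at 2014 prices) = 56.65·261 + 14.86·257 + 43.14·517 + 4.97·464 = 43214.13.
Real growth = 43214.13/52084.52 − 1 = -0.1703.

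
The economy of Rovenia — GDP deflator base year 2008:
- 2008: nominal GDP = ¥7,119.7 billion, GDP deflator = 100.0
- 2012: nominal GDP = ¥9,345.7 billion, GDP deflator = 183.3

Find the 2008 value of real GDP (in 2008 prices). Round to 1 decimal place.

¥7,119.7 billion

Real GDP = Nominal / (GDP deflator/100) = 7119.7 / 1.000 = 7119.70.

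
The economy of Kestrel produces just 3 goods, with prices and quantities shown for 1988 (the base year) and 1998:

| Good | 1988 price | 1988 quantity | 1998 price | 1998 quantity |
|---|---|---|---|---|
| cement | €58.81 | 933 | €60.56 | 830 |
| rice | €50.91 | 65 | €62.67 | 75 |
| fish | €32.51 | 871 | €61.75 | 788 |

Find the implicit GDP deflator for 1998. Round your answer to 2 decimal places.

132.43

Nominal GDP 1998 = 60.56·830 + 62.67·75 + 61.75·788 = 103624.05.
Real GDP 1998 (at 1988 prices) = 58.81·830 + 50.91·75 + 32.51·788 = 78248.43.
Deflator = Nominal/Real × 100 = 103624.05/78248.43 × 100 = 132.430.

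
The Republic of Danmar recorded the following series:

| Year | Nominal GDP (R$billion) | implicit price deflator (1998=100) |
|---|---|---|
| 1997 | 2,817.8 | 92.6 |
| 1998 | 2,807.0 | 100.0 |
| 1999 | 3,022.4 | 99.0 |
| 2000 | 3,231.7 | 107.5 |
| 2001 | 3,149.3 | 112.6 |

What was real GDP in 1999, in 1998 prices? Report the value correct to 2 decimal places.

R$3,052.93 billion

Real GDP 1999 = 3022.4 / 0.990 = 3052.93.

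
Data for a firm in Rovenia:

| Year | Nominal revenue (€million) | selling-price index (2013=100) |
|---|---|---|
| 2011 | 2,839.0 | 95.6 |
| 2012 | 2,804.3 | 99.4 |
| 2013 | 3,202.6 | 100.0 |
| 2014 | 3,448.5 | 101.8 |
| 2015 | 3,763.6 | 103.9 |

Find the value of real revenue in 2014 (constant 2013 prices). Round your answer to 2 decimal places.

€3,387.52 million

Real revenue 2014 = 3448.5 / 1.018 = 3387.52.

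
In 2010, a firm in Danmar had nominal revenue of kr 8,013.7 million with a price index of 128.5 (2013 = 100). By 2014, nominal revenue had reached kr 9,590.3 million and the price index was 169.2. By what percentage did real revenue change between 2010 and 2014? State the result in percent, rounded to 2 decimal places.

-9.11%

Real revenue 2010 = 8013.7 / 1.285 = 6236.34.
Real revenue 2014 = 9590.3 / 1.692 = 5668.03.
Real growth = 5668.03 / 6236.34 − 1 = -0.0911.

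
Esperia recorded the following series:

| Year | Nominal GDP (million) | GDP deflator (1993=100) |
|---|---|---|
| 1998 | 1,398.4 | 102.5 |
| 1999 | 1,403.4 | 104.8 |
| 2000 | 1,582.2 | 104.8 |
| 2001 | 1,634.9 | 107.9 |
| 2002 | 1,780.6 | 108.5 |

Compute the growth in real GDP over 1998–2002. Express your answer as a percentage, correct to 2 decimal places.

20.29%

Real GDP 1998 = 1398.4/1.025 = 1364.29.
Real GDP 2002 = 1780.6/1.085 = 1641.11.
Change = 1641.11/1364.29 − 1 = 0.2029.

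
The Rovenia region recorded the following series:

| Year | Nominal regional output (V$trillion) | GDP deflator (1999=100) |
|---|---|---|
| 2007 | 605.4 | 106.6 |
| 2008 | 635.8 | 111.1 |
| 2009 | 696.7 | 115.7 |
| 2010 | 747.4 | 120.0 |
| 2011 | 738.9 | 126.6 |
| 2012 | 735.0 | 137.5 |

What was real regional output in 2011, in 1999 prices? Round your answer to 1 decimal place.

V$583.6 trillion

Real regional output 2011 = 738.9 / 1.266 = 583.65.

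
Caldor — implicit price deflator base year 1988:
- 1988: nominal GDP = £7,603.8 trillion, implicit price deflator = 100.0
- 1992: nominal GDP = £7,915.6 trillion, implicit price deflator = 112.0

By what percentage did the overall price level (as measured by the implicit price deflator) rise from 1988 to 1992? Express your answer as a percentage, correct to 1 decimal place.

Price-level change = 112.0 / 100.0 − 1 = 0.1200.

12.0%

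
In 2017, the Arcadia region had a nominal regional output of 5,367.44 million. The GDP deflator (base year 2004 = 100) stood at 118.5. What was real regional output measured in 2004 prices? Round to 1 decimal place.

4,529.5 million

Real regional output = Nominal / (GDP deflator/100) = 5367.44 / 1.185 = 4529.49.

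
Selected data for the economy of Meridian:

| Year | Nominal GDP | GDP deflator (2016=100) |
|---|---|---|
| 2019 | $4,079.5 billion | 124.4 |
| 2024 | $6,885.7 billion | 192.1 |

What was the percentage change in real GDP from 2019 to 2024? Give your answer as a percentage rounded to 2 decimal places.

Deflate each year: 2019 → 4079.5/1.244 = 3279.34; 2024 → 6885.7/1.921 = 3584.44.
So real GDP changed by 3584.44/3279.34 − 1 = 0.0930, i.e. 9.30%.

9.30%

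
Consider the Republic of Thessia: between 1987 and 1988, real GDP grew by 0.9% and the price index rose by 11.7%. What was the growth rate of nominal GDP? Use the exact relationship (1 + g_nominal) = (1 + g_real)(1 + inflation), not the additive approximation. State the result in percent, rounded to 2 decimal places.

(1 + g_nom) = (1 + g_real)(1 + π) = 1.0090 × 1.1170 = 1.12705.

12.71%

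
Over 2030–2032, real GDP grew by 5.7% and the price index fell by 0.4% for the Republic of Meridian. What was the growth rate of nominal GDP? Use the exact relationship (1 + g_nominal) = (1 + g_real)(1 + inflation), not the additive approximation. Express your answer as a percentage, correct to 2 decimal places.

(1 + g_nom) = (1 + g_real)(1 + π) = 1.0570 × 0.9960 = 1.05277.

5.28%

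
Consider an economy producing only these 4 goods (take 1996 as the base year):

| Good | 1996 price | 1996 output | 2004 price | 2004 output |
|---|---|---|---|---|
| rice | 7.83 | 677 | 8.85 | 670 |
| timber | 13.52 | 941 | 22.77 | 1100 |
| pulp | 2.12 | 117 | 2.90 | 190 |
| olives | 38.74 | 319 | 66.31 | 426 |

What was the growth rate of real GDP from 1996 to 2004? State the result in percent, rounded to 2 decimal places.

Real GDP 1996 = Nominal GDP 1996 = 7.83·677 + 13.52·941 + 2.12·117 + 38.74·319 = 30629.33.
Real GDP 2004 (at 1996 prices) = 7.83·670 + 13.52·1100 + 2.12·190 + 38.74·426 = 37024.14.
Real growth = 37024.14/30629.33 − 1 = 0.2088.

20.88%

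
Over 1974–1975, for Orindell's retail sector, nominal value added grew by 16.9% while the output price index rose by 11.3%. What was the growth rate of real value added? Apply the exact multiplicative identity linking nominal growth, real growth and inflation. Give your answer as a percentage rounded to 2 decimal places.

5.03%

(1 + g_nom) = (1 + g_real)(1 + π), so g_real = 1.1690 / 1.1130 − 1 = 0.05031.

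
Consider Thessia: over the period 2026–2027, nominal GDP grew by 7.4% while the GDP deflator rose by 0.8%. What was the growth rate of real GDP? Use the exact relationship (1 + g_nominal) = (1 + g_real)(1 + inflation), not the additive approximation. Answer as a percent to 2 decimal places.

(1 + g_nom) = (1 + g_real)(1 + π), so g_real = 1.0740 / 1.0080 − 1 = 0.06548.

6.55%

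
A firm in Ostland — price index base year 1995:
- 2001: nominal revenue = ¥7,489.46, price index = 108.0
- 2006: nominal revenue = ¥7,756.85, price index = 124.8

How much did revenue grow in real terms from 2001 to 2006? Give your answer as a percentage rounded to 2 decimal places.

Deflate each year: 2001 → 7489.46/1.080 = 6934.69; 2006 → 7756.85/1.248 = 6215.42.
So real revenue changed by 6215.42/6934.69 − 1 = -0.1037, i.e. -10.37%.

-10.37%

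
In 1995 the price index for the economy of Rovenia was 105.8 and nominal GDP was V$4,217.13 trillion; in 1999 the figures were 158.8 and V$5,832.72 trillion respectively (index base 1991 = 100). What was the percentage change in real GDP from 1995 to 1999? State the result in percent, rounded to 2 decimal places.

Deflate each year: 1995 → 4217.13/1.058 = 3985.95; 1999 → 5832.72/1.588 = 3673.00.
So real GDP changed by 3673.00/3985.95 − 1 = -0.0785, i.e. -7.85%.

-7.85%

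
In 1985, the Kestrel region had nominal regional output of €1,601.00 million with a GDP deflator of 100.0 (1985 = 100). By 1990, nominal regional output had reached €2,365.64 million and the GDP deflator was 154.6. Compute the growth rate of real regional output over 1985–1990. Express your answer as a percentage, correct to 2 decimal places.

-4.42%

Deflate each year: 1985 → 1601.00/1.000 = 1601.00; 1990 → 2365.64/1.546 = 1530.17.
So real regional output changed by 1530.17/1601.00 − 1 = -0.0442, i.e. -4.42%.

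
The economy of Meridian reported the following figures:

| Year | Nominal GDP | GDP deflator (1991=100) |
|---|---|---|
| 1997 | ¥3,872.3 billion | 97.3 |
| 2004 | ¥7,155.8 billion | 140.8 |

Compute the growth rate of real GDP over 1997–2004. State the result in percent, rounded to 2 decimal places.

Real GDP 1997 = 3872.3 / 0.973 = 3979.75.
Real GDP 2004 = 7155.8 / 1.408 = 5082.24.
Real growth = 5082.24 / 3979.75 − 1 = 0.2770.

27.70%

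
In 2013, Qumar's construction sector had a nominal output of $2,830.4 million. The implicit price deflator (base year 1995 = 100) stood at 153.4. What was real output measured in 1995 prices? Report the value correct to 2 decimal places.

$1,845.11 million

Real output = Nominal / (implicit price deflator/100) = 2830.4 / 1.534 = 1845.11.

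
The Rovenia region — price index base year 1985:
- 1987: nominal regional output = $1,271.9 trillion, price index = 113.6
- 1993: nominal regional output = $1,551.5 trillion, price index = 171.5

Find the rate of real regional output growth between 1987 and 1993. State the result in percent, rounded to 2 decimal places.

-19.20%

Deflate each year: 1987 → 1271.9/1.136 = 1119.63; 1993 → 1551.5/1.715 = 904.66.
So real regional output changed by 904.66/1119.63 − 1 = -0.1920, i.e. -19.20%.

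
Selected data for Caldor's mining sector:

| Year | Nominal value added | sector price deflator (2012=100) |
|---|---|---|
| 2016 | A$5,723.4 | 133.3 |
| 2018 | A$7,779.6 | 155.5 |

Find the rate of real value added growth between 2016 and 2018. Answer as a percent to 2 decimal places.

16.52%

Deflate each year: 2016 → 5723.4/1.333 = 4293.62; 2018 → 7779.6/1.555 = 5002.96.
So real value added changed by 5002.96/4293.62 − 1 = 0.1652, i.e. 16.52%.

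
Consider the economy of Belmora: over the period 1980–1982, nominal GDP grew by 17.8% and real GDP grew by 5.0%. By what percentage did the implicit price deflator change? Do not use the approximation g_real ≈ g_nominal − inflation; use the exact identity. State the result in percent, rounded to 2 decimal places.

12.19%

(1 + g_nom) = (1 + g_real)(1 + π), so π = 1.1780 / 1.0500 − 1 = 0.12190.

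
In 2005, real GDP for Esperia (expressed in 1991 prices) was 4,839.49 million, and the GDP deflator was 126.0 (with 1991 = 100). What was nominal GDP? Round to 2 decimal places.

Nominal GDP = Real × (GDP deflator/100) = 4839.49 × 1.260 = 6097.76.

6,097.76 million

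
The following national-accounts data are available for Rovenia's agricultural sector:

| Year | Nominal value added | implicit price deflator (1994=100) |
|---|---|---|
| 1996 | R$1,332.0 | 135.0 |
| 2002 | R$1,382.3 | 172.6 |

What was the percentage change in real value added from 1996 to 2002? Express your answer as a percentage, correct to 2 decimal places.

-18.83%

Deflate each year: 1996 → 1332.0/1.350 = 986.67; 2002 → 1382.3/1.726 = 800.87.
So real value added changed by 800.87/986.67 − 1 = -0.1883, i.e. -18.83%.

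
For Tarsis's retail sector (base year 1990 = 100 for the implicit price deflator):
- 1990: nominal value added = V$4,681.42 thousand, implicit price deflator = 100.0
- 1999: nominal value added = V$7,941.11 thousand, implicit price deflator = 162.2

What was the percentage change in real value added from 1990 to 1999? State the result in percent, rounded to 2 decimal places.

Deflate each year: 1990 → 4681.42/1.000 = 4681.42; 1999 → 7941.11/1.622 = 4895.88.
So real value added changed by 4895.88/4681.42 − 1 = 0.0458, i.e. 4.58%.

4.58%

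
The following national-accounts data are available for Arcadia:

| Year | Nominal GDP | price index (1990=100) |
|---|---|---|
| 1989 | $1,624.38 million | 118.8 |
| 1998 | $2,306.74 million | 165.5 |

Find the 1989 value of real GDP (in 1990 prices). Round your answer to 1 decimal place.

Real GDP = Nominal / (price index/100) = 1624.38 / 1.188 = 1367.32.

$1,367.3 million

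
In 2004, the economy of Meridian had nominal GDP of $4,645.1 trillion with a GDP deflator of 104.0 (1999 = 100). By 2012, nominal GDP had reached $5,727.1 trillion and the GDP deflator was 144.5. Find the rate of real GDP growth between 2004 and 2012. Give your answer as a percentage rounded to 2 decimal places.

-11.26%

Deflate each year: 2004 → 4645.1/1.040 = 4466.44; 2012 → 5727.1/1.445 = 3963.39.
So real GDP changed by 3963.39/4466.44 − 1 = -0.1126, i.e. -11.26%.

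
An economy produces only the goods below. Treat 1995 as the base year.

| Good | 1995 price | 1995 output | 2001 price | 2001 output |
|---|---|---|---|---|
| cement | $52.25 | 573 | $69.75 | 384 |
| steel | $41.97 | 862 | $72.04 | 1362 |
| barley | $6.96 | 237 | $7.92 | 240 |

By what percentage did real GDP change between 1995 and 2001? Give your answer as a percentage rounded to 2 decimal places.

16.42%

Real GDP 1995 = Nominal GDP 1995 = 52.25·573 + 41.97·862 + 6.96·237 = 67766.91.
Real GDP 2001 (at 1995 prices) = 52.25·384 + 41.97·1362 + 6.96·240 = 78897.54.
Real growth = 78897.54/67766.91 − 1 = 0.1642.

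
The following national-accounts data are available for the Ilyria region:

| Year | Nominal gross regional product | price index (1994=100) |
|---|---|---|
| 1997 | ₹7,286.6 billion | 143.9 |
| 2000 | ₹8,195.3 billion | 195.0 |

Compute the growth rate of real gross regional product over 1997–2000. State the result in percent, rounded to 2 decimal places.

Deflate each year: 1997 → 7286.6/1.439 = 5063.66; 2000 → 8195.3/1.950 = 4202.72.
So real gross regional product changed by 4202.72/5063.66 − 1 = -0.1700, i.e. -17.00%.

-17.00%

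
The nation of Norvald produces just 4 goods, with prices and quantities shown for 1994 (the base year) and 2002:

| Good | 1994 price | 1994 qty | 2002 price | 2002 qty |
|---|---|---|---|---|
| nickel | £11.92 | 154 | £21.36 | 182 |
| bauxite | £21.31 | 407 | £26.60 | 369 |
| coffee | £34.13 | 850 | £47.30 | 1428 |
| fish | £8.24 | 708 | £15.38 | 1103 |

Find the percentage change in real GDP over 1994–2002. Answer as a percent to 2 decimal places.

Real GDP 1994 = Nominal GDP 1994 = 11.92·154 + 21.31·407 + 34.13·850 + 8.24·708 = 45353.27.
Real GDP 2002 (at 1994 prices) = 11.92·182 + 21.31·369 + 34.13·1428 + 8.24·1103 = 67859.19.
Real growth = 67859.19/45353.27 − 1 = 0.4962.

49.62%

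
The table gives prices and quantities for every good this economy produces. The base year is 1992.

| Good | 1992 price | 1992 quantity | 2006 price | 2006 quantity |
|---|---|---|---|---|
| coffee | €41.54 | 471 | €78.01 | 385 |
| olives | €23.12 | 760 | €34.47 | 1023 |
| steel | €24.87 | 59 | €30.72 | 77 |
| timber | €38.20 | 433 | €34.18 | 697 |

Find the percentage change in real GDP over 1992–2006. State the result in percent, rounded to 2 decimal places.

23.65%

Real GDP 1992 = Nominal GDP 1992 = 41.54·471 + 23.12·760 + 24.87·59 + 38.20·433 = 55144.47.
Real GDP 2006 (at 1992 prices) = 41.54·385 + 23.12·1023 + 24.87·77 + 38.20·697 = 68185.05.
Real growth = 68185.05/55144.47 − 1 = 0.2365.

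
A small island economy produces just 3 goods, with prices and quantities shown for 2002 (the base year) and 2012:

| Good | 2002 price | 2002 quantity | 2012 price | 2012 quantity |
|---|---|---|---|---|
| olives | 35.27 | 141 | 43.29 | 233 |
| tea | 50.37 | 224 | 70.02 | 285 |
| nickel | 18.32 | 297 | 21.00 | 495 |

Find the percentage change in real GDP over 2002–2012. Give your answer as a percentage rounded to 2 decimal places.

Real GDP 2002 = Nominal GDP 2002 = 35.27·141 + 50.37·224 + 18.32·297 = 21696.99.
Real GDP 2012 (at 2002 prices) = 35.27·233 + 50.37·285 + 18.32·495 = 31641.76.
Real growth = 31641.76/21696.99 − 1 = 0.4583.

45.83%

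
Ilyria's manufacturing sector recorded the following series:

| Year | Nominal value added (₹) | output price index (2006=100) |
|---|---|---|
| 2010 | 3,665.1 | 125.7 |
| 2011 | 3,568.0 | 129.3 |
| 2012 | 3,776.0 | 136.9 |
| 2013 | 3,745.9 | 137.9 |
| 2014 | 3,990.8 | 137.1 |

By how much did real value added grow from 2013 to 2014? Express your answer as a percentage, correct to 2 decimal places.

Real value added 2013 = 3745.9/1.379 = 2716.39.
Real value added 2014 = 3990.8/1.371 = 2910.87.
Change = 2910.87/2716.39 − 1 = 0.0716.

7.16%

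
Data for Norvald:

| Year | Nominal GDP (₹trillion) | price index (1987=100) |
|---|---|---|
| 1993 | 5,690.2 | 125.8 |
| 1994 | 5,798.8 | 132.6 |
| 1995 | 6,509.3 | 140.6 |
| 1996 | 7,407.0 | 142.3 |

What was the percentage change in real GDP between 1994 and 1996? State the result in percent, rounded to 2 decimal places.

19.03%

Real GDP 1994 = 5798.8/1.326 = 4373.15.
Real GDP 1996 = 7407.0/1.423 = 5205.20.
Change = 5205.20/4373.15 − 1 = 0.1903.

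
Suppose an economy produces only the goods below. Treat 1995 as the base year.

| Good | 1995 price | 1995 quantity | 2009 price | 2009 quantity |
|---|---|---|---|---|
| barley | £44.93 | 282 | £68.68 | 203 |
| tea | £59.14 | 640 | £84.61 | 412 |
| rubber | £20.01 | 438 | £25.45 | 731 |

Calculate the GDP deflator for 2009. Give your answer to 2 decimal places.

Nominal GDP 2009 = 68.68·203 + 84.61·412 + 25.45·731 = 67405.31.
Real GDP 2009 (at 1995 prices) = 44.93·203 + 59.14·412 + 20.01·731 = 48113.78.
Deflator = Nominal/Real × 100 = 67405.31/48113.78 × 100 = 140.096.

140.10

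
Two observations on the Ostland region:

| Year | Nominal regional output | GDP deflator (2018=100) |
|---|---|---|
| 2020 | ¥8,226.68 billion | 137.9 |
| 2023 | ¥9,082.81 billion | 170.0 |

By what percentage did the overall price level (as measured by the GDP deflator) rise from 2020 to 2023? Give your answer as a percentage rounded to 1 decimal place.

Price-level change = 170.0 / 137.9 − 1 = 0.2328.

23.3%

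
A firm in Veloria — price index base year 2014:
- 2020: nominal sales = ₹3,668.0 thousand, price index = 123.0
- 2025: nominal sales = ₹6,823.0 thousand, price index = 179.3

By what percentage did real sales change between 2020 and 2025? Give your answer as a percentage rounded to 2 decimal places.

27.61%

Deflate each year: 2020 → 3668.0/1.230 = 2982.11; 2025 → 6823.0/1.793 = 3805.35.
So real sales changed by 3805.35/2982.11 − 1 = 0.2761, i.e. 27.61%.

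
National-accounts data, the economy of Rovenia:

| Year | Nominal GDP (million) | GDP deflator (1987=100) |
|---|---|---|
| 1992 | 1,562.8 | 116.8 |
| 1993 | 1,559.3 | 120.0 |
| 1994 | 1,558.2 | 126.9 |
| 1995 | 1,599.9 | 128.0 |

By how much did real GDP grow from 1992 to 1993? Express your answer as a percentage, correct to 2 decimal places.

Real GDP 1992 = 1562.8/1.168 = 1338.01.
Real GDP 1993 = 1559.3/1.200 = 1299.42.
Change = 1299.42/1338.01 − 1 = -0.0288.

-2.88%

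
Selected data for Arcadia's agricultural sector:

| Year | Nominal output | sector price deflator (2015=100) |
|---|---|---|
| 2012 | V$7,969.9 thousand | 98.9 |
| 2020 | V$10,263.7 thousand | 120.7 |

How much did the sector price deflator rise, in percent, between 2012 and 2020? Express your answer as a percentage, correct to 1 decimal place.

Price-level change = 120.7 / 98.9 − 1 = 0.2204.

22.0%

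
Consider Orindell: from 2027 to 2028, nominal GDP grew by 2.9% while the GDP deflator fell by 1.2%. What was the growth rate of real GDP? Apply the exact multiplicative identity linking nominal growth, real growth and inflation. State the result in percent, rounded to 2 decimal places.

4.15%

(1 + g_nom) = (1 + g_real)(1 + π), so g_real = 1.0290 / 0.9880 − 1 = 0.04150.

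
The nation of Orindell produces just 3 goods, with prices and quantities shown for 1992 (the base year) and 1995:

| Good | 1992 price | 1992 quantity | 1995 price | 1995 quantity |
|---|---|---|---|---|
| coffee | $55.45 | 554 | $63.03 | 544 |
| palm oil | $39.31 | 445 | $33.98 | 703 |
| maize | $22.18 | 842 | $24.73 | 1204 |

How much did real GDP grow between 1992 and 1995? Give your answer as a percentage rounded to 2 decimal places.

Real GDP 1992 = Nominal GDP 1992 = 55.45·554 + 39.31·445 + 22.18·842 = 66887.81.
Real GDP 1995 (at 1992 prices) = 55.45·544 + 39.31·703 + 22.18·1204 = 84504.45.
Real growth = 84504.45/66887.81 − 1 = 0.2634.

26.34%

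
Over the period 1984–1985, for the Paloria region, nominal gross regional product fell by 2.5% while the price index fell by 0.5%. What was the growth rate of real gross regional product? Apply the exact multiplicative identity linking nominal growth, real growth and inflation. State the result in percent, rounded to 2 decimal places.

-2.01%

(1 + g_nom) = (1 + g_real)(1 + π), so g_real = 0.9750 / 0.9950 − 1 = -0.02010.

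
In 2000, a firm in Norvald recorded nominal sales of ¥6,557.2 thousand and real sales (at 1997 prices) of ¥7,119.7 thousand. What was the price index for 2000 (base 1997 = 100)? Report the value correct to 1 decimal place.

price index = (Nominal / Real) × 100 = 6557.2 / 7119.7 × 100 = 92.10.

92.1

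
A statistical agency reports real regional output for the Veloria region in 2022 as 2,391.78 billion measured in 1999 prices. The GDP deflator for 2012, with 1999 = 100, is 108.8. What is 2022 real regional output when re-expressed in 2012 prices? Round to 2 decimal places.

2,602.26 billion

Real regional output in 2012 prices = Real regional output in 1999 prices × (P_2012/P_1999) = 2391.78 × 1.088 = 2602.26.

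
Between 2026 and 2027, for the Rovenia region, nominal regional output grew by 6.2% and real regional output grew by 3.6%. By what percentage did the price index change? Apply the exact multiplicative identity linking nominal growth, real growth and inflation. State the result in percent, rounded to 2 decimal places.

2.51%

(1 + g_nom) = (1 + g_real)(1 + π), so π = 1.0620 / 1.0360 − 1 = 0.02510.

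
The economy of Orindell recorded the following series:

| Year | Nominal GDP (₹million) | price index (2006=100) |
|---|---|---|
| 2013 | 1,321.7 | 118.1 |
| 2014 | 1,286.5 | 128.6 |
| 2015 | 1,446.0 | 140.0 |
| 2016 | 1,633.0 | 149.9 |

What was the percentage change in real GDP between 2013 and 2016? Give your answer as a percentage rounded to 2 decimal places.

-2.66%

Real GDP 2013 = 1321.7/1.181 = 1119.14.
Real GDP 2016 = 1633.0/1.499 = 1089.39.
Change = 1089.39/1119.14 − 1 = -0.0266.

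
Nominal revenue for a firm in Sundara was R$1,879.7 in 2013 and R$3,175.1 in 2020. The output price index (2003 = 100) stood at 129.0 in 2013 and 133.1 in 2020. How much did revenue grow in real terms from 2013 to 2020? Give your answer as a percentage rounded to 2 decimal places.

63.71%

Deflate each year: 2013 → 1879.7/1.290 = 1457.13; 2020 → 3175.1/1.331 = 2385.50.
So real revenue changed by 2385.50/1457.13 − 1 = 0.6371, i.e. 63.71%.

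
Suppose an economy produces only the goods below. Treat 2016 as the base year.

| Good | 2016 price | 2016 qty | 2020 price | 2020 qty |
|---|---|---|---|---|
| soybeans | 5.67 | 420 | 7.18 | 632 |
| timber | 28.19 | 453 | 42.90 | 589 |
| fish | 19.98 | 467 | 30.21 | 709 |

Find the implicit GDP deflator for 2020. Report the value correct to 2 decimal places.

149.11

Nominal GDP 2020 = 7.18·632 + 42.90·589 + 30.21·709 = 51224.75.
Real GDP 2020 (at 2016 prices) = 5.67·632 + 28.19·589 + 19.98·709 = 34353.17.
Deflator = Nominal/Real × 100 = 51224.75/34353.17 × 100 = 149.112.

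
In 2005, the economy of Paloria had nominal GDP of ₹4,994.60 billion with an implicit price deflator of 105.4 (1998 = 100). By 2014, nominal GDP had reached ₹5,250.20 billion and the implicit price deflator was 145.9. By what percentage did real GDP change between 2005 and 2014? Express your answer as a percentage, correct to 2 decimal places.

-24.06%

Deflate each year: 2005 → 4994.60/1.054 = 4738.71; 2014 → 5250.20/1.459 = 3598.49.
So real GDP changed by 3598.49/4738.71 − 1 = -0.2406, i.e. -24.06%.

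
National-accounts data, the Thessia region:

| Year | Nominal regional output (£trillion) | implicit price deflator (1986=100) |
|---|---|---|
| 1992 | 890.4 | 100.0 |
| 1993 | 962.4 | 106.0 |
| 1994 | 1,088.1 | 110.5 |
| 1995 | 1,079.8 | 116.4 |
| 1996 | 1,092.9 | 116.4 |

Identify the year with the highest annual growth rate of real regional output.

1993: real = 962.4/1.060 = 907.92; growth vs 1992 (890.40) = 1.97%.
1994: real = 1088.1/1.105 = 984.71; growth vs 1993 (907.92) = 8.46%.
1995: real = 1079.8/1.164 = 927.66; growth vs 1994 (984.71) = -5.79%.
1996: real = 1092.9/1.164 = 938.92; growth vs 1995 (927.66) = 1.21%.

1994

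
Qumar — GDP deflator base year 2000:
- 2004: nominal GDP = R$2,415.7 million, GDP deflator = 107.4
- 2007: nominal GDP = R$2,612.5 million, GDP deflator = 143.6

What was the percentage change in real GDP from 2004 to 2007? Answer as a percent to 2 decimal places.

Deflate each year: 2004 → 2415.7/1.074 = 2249.26; 2007 → 2612.5/1.436 = 1819.29.
So real GDP changed by 1819.29/2249.26 − 1 = -0.1912, i.e. -19.12%.

-19.12%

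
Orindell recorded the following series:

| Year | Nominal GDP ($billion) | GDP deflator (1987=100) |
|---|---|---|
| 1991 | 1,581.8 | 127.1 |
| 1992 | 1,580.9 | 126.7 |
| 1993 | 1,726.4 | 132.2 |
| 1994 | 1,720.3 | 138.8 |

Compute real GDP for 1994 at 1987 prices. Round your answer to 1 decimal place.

$1,239.4 billion

Real GDP 1994 = 1720.3 / 1.388 = 1239.41.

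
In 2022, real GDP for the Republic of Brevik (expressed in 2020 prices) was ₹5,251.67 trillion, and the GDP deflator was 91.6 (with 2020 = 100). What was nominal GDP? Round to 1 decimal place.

₹4,810.5 trillion

Nominal GDP = Real × (GDP deflator/100) = 5251.67 × 0.916 = 4810.53.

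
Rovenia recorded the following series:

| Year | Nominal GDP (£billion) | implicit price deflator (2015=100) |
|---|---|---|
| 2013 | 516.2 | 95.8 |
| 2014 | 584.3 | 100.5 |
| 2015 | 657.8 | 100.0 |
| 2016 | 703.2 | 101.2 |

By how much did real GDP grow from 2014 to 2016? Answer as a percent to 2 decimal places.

19.52%

Real GDP 2014 = 584.3/1.005 = 581.39.
Real GDP 2016 = 703.2/1.012 = 694.86.
Change = 694.86/581.39 − 1 = 0.1952.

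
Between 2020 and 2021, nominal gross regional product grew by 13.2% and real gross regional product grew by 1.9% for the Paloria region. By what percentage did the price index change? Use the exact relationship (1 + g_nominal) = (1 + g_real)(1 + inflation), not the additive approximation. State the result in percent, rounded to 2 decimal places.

(1 + g_nom) = (1 + g_real)(1 + π), so π = 1.1320 / 1.0190 − 1 = 0.11089.

11.09%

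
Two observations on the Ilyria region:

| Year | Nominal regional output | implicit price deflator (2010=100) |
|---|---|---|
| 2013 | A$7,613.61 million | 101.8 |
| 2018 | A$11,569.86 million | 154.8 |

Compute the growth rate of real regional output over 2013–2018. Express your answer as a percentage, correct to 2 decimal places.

-0.07%

Real regional output 2013 = 7613.61 / 1.018 = 7478.99.
Real regional output 2018 = 11569.86 / 1.548 = 7474.07.
Real growth = 7474.07 / 7478.99 − 1 = -0.0007.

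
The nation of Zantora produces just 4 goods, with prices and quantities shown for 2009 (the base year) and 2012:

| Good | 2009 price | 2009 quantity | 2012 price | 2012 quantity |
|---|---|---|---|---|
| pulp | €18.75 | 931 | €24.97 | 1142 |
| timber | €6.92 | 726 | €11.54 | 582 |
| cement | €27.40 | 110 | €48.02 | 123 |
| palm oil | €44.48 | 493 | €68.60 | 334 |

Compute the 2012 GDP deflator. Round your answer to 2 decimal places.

146.68

Nominal GDP 2012 = 24.97·1142 + 11.54·582 + 48.02·123 + 68.60·334 = 64050.88.
Real GDP 2012 (at 2009 prices) = 18.75·1142 + 6.92·582 + 27.40·123 + 44.48·334 = 43666.46.
Deflator = Nominal/Real × 100 = 64050.88/43666.46 × 100 = 146.682.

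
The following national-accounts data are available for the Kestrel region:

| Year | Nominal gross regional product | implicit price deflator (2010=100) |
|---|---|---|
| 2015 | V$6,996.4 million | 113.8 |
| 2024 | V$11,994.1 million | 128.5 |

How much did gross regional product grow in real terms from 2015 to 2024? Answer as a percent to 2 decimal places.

Real gross regional product 2015 = 6996.4 / 1.138 = 6147.98.
Real gross regional product 2024 = 11994.1 / 1.285 = 9333.93.
Real growth = 9333.93 / 6147.98 − 1 = 0.5182.

51.82%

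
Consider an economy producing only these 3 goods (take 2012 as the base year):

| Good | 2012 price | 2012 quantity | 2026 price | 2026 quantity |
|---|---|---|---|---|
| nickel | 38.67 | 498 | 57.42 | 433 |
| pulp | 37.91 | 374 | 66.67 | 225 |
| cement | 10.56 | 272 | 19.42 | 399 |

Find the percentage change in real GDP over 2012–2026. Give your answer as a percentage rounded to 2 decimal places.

Real GDP 2012 = Nominal GDP 2012 = 38.67·498 + 37.91·374 + 10.56·272 = 36308.32.
Real GDP 2026 (at 2012 prices) = 38.67·433 + 37.91·225 + 10.56·399 = 29487.30.
Real growth = 29487.30/36308.32 − 1 = -0.1879.

-18.79%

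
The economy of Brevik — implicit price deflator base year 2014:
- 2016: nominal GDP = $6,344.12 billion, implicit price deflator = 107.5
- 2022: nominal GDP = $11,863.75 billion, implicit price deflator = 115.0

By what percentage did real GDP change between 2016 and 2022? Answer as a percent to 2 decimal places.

74.81%

Deflate each year: 2016 → 6344.12/1.075 = 5901.51; 2022 → 11863.75/1.150 = 10316.30.
So real GDP changed by 10316.30/5901.51 − 1 = 0.7481, i.e. 74.81%.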